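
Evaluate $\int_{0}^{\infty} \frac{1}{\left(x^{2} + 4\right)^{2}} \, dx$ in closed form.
$\frac{\pi}{32}$

Recall the elementary integral
$$J(a) = \int_{0}^{\infty} \frac{1}{a^{2} + x^{2}} \, dx = \frac{\pi}{2 a}.$$

Differentiating under the integral sign with respect to $a$,
$$\frac{dJ}{da} = \int_{0}^{\infty} - \frac{2 a}{\left(a^{2} + x^{2}\right)^{2}} \, dx = - \frac{\pi}{2 a^{2}},$$
so $\int_{0}^{\infty} \frac{1}{\left(a^{2} + x^{2}\right)^{2}} \, dx = \frac{\pi}{4 a^{3}}$.

Setting $a = 2$:
$$I = \frac{\pi}{32}.$$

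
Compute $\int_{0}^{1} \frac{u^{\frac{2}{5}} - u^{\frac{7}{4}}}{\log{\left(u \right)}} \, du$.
$\log{\left(\frac{28}{55} \right)}$

Replace the exponent $\frac{2}{5}$ by a parameter $a$: let $I(a) = \int_{0}^{1} \frac{- u^{\frac{7}{4}} + u^{a}}{\log{\left(u \right)}} \, du$.

Since $\dfrac{\partial}{\partial a}\,u^{a} = u^{a} \ln u$, the $\ln u$ in the denominator cancels and
$$\frac{dI}{da} = \int_{0}^{1} u^{a} \, du = \left[\frac{u^{a+1}}{a+1}\right]_0^1 = \frac{1}{a + 1}.$$

Integrating with respect to $a$ gives $I(a) = \log{\left(\frac{4 a}{11} + \frac{4}{11} \right)} + C$.

At $a = \frac{7}{4}$ the integrand is identically $0$, so $I(\frac{7}{4}) = 0$. The closed form gives $0$, hence $C = 0$.

Setting $a = \frac{2}{5}$:
$$I = \log{\left(\frac{28}{55} \right)}.$$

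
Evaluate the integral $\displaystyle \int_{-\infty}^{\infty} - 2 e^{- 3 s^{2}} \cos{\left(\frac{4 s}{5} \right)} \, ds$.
$- \frac{2 \sqrt{3} \sqrt{\pi}}{3 e^{\frac{4}{75}}}$

Define $I(b) = \int_{-\infty}^{\infty} - 2 e^{- 3 s^{2}} \cos{\left(b s \right)} \, ds$.

Differentiating under the integral sign,
$$I'(b) = \int_{-\infty}^{\infty} 2 s e^{- 3 s^{2}} \sin{\left(b s \right)} \, ds.$$

Integrate $\int_{-\infty}^{\infty} s \sin(b s)\, e^{- 3 s^{2}}\, ds$ by parts with $u = \sin(b s)$ and $dv = s\, e^{- 3 s^{2}}\, ds$, giving $v = - \frac{e^{- 3 s^{2}}}{6}$. The boundary term vanishes and
$$\int_{-\infty}^{\infty} s \sin(b s)\, e^{- 3 s^{2}}\, ds = \frac{b}{6} \int_{-\infty}^{\infty} \cos(b s)\, e^{- 3 s^{2}}\, ds,$$
so $I'(b) = - \frac{b}{6}\, I(b)$.

This is a separable first-order ODE; solving with the initial condition $I(0) = \int_{-\infty}^{\infty} - 2 e^{- 3 s^{2}}\,ds = - \frac{2 \sqrt{3} \sqrt{\pi}}{3}$ gives
$$I(b) = - \frac{2 \sqrt{3} \sqrt{\pi} e^{- \frac{b^{2}}{12}}}{3}.$$

Setting $b = \frac{4}{5}$:
$$I = - \frac{2 \sqrt{3} \sqrt{\pi}}{3 e^{\frac{4}{75}}}.$$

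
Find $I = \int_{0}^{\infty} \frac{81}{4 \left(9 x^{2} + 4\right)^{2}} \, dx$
$\frac{27 \pi}{128}$

Recall the elementary integral
$$J(a) = \int_{0}^{\infty} \frac{1}{4 \left(a^{2} + x^{2}\right)} \, dx = \frac{\pi}{8 a}.$$

Differentiating under the integral sign with respect to $a$,
$$\frac{dJ}{da} = \int_{0}^{\infty} - \frac{a}{2 \left(a^{2} + x^{2}\right)^{2}} \, dx = - \frac{\pi}{8 a^{2}},$$
so $\int_{0}^{\infty} \frac{1}{4 \left(a^{2} + x^{2}\right)^{2}} \, dx = \frac{\pi}{16 a^{3}}$.

Setting $a = \frac{2}{3}$:
$$I = \frac{27 \pi}{128}.$$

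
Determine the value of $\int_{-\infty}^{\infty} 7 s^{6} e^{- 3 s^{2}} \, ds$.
$\frac{35 \sqrt{3} \sqrt{\pi}}{216}$

Start from the elementary integral
$$J(a) = \int_{-\infty}^{\infty} 7 e^{- a s^{2}} \, ds = \frac{7 \sqrt{\pi}}{\sqrt{a}}.$$

Differentiating under the integral sign brings down a factor of $(-s^2)$:
$$\frac{dJ}{da} = \int_{-\infty}^{\infty} - 7 s^{2} e^{- a s^{2}} \, ds = - \frac{7 \sqrt{\pi}}{2 a^{\frac{3}{2}}}.$$

Repeating $3$ times in total — each differentiation brings down another $(-s^2)$ — gives
$$\frac{d^{3}J}{da^{3}} = \int_{-\infty}^{\infty} - 7 s^{6} e^{- a s^{2}} \, ds = - \frac{105 \sqrt{\pi}}{8 a^{\frac{7}{2}}},$$
and the integrand here is $(-1)^{3}$ times the target integrand, so $I = (-1)^{3}\,\frac{d^{3}J}{da^{3}} = \frac{105 \sqrt{\pi}}{8 a^{\frac{7}{2}}}$.

Setting $a = 3$:
$$I = \frac{35 \sqrt{3} \sqrt{\pi}}{216}.$$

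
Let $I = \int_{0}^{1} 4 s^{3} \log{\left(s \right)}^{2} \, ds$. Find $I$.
$\frac{1}{8}$

Begin with the known integral
$$J(a) = \int_{0}^{1} 4 s^{a} \, ds = \frac{4}{a + 1}.$$

Differentiating under the integral sign brings down a factor of $\ln s$:
$$\frac{dJ}{da} = \int_{0}^{1} 4 s^{a} \log{\left(s \right)} \, ds = - \frac{4}{\left(a + 1\right)^{2}}.$$

Repeating twice in total — each differentiation brings down another $\ln s$ — gives
$$\frac{d^{2}J}{da^{2}} = \int_{0}^{1} 4 s^{a} \log{\left(s \right)}^{2} \, ds = \frac{8}{\left(a + 1\right)^{3}},$$
and the integrand here is exactly the target integrand, so $I = \frac{8}{\left(a + 1\right)^{3}}$.

Setting $a = 3$:
$$I = \frac{1}{8}.$$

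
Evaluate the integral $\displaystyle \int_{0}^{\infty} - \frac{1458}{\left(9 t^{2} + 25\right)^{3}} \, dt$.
$- \frac{729 \pi}{25000}$

Recall the elementary integral
$$J(a) = \int_{0}^{\infty} - \frac{2}{a^{2} + t^{2}} \, dt = - \frac{\pi}{a}.$$

Differentiating under the integral sign with respect to $a$,
$$\frac{dJ}{da} = \int_{0}^{\infty} \frac{4 a}{\left(a^{2} + t^{2}\right)^{2}} \, dt = \frac{\pi}{a^{2}},$$
so $\int_{0}^{\infty} - \frac{2}{\left(a^{2} + t^{2}\right)^{2}} \, dt = - \frac{\pi}{2 a^{3}}$.

Repeating — each differentiation of $1/(t^2+a^2)^j$ produces $-2ja/(t^2+a^2)^{j+1}$ — and dividing through by $-2ja$ at each step yields, after $2$ differentiations in total,
$$\int_{0}^{\infty} - \frac{2}{\left(a^{2} + t^{2}\right)^{3}} \, dt = - \frac{3 \pi}{8 a^{5}}.$$

Setting $a = \frac{5}{3}$:
$$I = - \frac{729 \pi}{25000}.$$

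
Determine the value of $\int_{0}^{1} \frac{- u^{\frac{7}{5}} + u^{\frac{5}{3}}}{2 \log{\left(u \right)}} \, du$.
$- \log{\left(3 \right)} + \frac{\log{\left(10 \right)}}{2}$

Consider the one-parameter family: let $I(a) = \int_{0}^{1} \frac{- u^{\frac{7}{5}} + u^{a}}{2 \log{\left(u \right)}} \, du$.

Since $\dfrac{\partial}{\partial a}\,u^{a} = u^{a} \ln u$, the $\ln u$ in the denominator cancels and
$$\frac{dI}{da} = \int_{0}^{1} \frac{1}{2} u^{a} \, du = \frac{1}{2} \left[\frac{u^{a+1}}{a+1}\right]_0^1 = \frac{1}{2 \left(a + 1\right)}.$$

Integrating with respect to $a$ gives $I(a) = \log{\left(\frac{\sqrt{15} \sqrt{a + 1}}{6} \right)} + C$.

At $a = \frac{7}{5}$ the integrand is identically $0$, so $I(\frac{7}{5}) = 0$. The closed form gives $0$, hence $C = 0$.

Setting $a = \frac{5}{3}$:
$$I = - \log{\left(3 \right)} + \frac{\log{\left(10 \right)}}{2}.$$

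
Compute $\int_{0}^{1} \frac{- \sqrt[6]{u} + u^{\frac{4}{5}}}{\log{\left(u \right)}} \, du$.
$- \log{\left(35 \right)} + \log{\left(54 \right)}$

Introduce a parameter $a$ in the exponent: let $I(a) = \int_{0}^{1} \frac{u^{\frac{4}{5}} - u^{a}}{\log{\left(u \right)}} \, du$.

Since $\dfrac{\partial}{\partial a}\,u^{a} = u^{a} \ln u$, the $\ln u$ in the denominator cancels and
$$\frac{dI}{da} = \int_{0}^{1} -1 u^{a} \, du = -1 \left[\frac{u^{a+1}}{a+1}\right]_0^1 = - \frac{1}{a + 1}.$$

Integrating with respect to $a$ gives $I(a) = - \log{\left(\frac{5 a}{9} + \frac{5}{9} \right)} + C$.

At $a = \frac{4}{5}$ the integrand is identically $0$, so $I(\frac{4}{5}) = 0$. The closed form gives $0$, hence $C = 0$.

Setting $a = \frac{1}{6}$:
$$I = - \log{\left(35 \right)} + \log{\left(54 \right)}.$$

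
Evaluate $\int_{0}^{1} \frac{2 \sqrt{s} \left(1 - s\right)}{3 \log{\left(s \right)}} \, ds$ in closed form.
$- \frac{2 \log{\left(5 \right)}}{3} + \frac{2 \log{\left(3 \right)}}{3}$

Replace the exponent $\frac{1}{2}$ by a parameter $a$: let $I(a) = \int_{0}^{1} \frac{2 \left(- s^{\frac{3}{2}} + s^{a}\right)}{3 \log{\left(s \right)}} \, ds$.

Since $\dfrac{\partial}{\partial a}\,s^{a} = s^{a} \ln s$, the $\ln s$ in the denominator cancels and
$$\frac{dI}{da} = \int_{0}^{1} \frac{2}{3} s^{a} \, ds = \frac{2}{3} \left[\frac{s^{a+1}}{a+1}\right]_0^1 = \frac{2}{3 \left(a + 1\right)}.$$

Integrating with respect to $a$ gives $I(a) = \log{\left(\frac{2^{\frac{2}{3}} \sqrt[3]{5} \left(a + 1\right)^{\frac{2}{3}}}{5} \right)} + C$.

At $a = \frac{3}{2}$ the integrand is identically $0$, so $I(\frac{3}{2}) = 0$. The closed form gives $0$, hence $C = 0$.

Setting $a = \frac{1}{2}$:
$$I = - \frac{2 \log{\left(5 \right)}}{3} + \frac{2 \log{\left(3 \right)}}{3}.$$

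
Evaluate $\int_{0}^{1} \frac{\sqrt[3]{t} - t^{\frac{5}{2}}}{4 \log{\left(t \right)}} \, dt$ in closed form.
$\log{\left(\frac{42^{\frac{3}{4}}}{21} \right)}$

Replace the exponent $\frac{5}{2}$ by a parameter $a$: let $I(a) = \int_{0}^{1} \frac{\sqrt[3]{t} - t^{a}}{4 \log{\left(t \right)}} \, dt$.

Since $\dfrac{\partial}{\partial a}\,t^{a} = t^{a} \ln t$, the $\ln t$ in the denominator cancels and
$$\frac{dI}{da} = \int_{0}^{1} - \frac{1}{4} t^{a} \, dt = - \frac{1}{4} \left[\frac{t^{a+1}}{a+1}\right]_0^1 = - \frac{1}{4 a + 4}.$$

Integrating with respect to $a$ gives $I(a) = - \frac{\log{\left(a + 1 \right)}}{4} - \frac{\log{\left(3 \right)}}{4} + \frac{\log{\left(2 \right)}}{2} + C$.

At $a = \frac{1}{3}$ the integrand is identically $0$, so $I(\frac{1}{3}) = 0$. The closed form gives $0$, hence $C = 0$.

Setting $a = \frac{5}{2}$:
$$I = \log{\left(\frac{42^{\frac{3}{4}}}{21} \right)}.$$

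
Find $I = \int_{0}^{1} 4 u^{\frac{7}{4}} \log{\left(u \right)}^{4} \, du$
$\frac{98304}{161051}$

Begin with the known integral
$$J(a) = \int_{0}^{1} 4 u^{a} \, du = \frac{4}{a + 1}.$$

Differentiating under the integral sign brings down a factor of $\ln u$:
$$\frac{dJ}{da} = \int_{0}^{1} 4 u^{a} \log{\left(u \right)} \, du = - \frac{4}{\left(a + 1\right)^{2}}.$$

Repeating $4$ times in total — each differentiation brings down another $\ln u$ — gives
$$\frac{d^{4}J}{da^{4}} = \int_{0}^{1} 4 u^{a} \log{\left(u \right)}^{4} \, du = \frac{96}{\left(a + 1\right)^{5}},$$
and the integrand here is exactly the target integrand, so $I = \frac{96}{\left(a + 1\right)^{5}}$.

Setting $a = \frac{7}{4}$:
$$I = \frac{98304}{161051}.$$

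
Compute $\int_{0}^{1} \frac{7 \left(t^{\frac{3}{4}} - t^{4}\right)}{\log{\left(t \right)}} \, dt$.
$\log{\left(\frac{823543}{1280000000} \right)}$

Replace the exponent $\frac{3}{4}$ by a parameter $a$: let $I(a) = \int_{0}^{1} \frac{7 \left(- t^{4} + t^{a}\right)}{\log{\left(t \right)}} \, dt$.

Since $\dfrac{\partial}{\partial a}\,t^{a} = t^{a} \ln t$, the $\ln t$ in the denominator cancels and
$$\frac{dI}{da} = \int_{0}^{1} 7 t^{a} \, dt = 7 \left[\frac{t^{a+1}}{a+1}\right]_0^1 = \frac{7}{a + 1}.$$

Integrating with respect to $a$ gives $I(a) = \log{\left(\frac{\left(a + 1\right)^{7}}{78125} \right)} + C$.

At $a = 4$ the integrand is identically $0$, so $I(4) = 0$. The closed form gives $0$, hence $C = 0$.

Setting $a = \frac{3}{4}$:
$$I = \log{\left(\frac{823543}{1280000000} \right)}.$$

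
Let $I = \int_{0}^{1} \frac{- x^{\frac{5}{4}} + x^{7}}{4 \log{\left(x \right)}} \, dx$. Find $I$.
$- \frac{\log{\left(3 \right)}}{2} + \frac{5 \log{\left(2 \right)}}{4}$

Introduce a parameter $a$ in the exponent: let $I(a) = \int_{0}^{1} \frac{x^{7} - x^{a}}{4 \log{\left(x \right)}} \, dx$.

Since $\dfrac{\partial}{\partial a}\,x^{a} = x^{a} \ln x$, the $\ln x$ in the denominator cancels and
$$\frac{dI}{da} = \int_{0}^{1} - \frac{1}{4} x^{a} \, dx = - \frac{1}{4} \left[\frac{x^{a+1}}{a+1}\right]_0^1 = - \frac{1}{4 a + 4}.$$

Integrating with respect to $a$ gives $I(a) = - \frac{\log{\left(a + 1 \right)}}{4} + \frac{3 \log{\left(2 \right)}}{4} + C$.

At $a = 7$ the integrand is identically $0$, so $I(7) = 0$. The closed form gives $0$, hence $C = 0$.

Setting $a = \frac{5}{4}$:
$$I = - \frac{\log{\left(3 \right)}}{2} + \frac{5 \log{\left(2 \right)}}{4}.$$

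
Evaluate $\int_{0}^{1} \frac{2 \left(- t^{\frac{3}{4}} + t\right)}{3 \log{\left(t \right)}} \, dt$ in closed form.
$\log{\left(\frac{4 \sqrt[3]{7}}{7} \right)}$

Introduce a parameter $a$ in the exponent: let $I(a) = \int_{0}^{1} \frac{2 \left(- t^{\frac{3}{4}} + t^{a}\right)}{3 \log{\left(t \right)}} \, dt$.

Since $\dfrac{\partial}{\partial a}\,t^{a} = t^{a} \ln t$, the $\ln t$ in the denominator cancels and
$$\frac{dI}{da} = \int_{0}^{1} \frac{2}{3} t^{a} \, dt = \frac{2}{3} \left[\frac{t^{a+1}}{a+1}\right]_0^1 = \frac{2}{3 \left(a + 1\right)}.$$

Integrating with respect to $a$ gives $I(a) = \log{\left(\frac{2 \sqrt[3]{14} \left(a + 1\right)^{\frac{2}{3}}}{7} \right)} + C$.

At $a = \frac{3}{4}$ the integrand is identically $0$, so $I(\frac{3}{4}) = 0$. The closed form gives $0$, hence $C = 0$.

Setting $a = 1$:
$$I = \log{\left(\frac{4 \sqrt[3]{7}}{7} \right)}.$$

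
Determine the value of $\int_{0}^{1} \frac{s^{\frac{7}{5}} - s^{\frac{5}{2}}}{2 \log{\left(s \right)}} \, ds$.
$\log{\left(\frac{2 \sqrt{210}}{35} \right)}$

Replace the exponent $\frac{5}{2}$ by a parameter $a$: let $I(a) = \int_{0}^{1} \frac{s^{\frac{7}{5}} - s^{a}}{2 \log{\left(s \right)}} \, ds$.

Since $\dfrac{\partial}{\partial a}\,s^{a} = s^{a} \ln s$, the $\ln s$ in the denominator cancels and
$$\frac{dI}{da} = \int_{0}^{1} - \frac{1}{2} s^{a} \, ds = - \frac{1}{2} \left[\frac{s^{a+1}}{a+1}\right]_0^1 = - \frac{1}{2 a + 2}.$$

Integrating with respect to $a$ gives $I(a) = - \frac{\log{\left(a + 1 \right)}}{2} - \frac{\log{\left(5 \right)}}{2} + \frac{\log{\left(12 \right)}}{2} + C$.

At $a = \frac{7}{5}$ the integrand is identically $0$, so $I(\frac{7}{5}) = 0$. The closed form gives $0$, hence $C = 0$.

Setting $a = \frac{5}{2}$:
$$I = \log{\left(\frac{2 \sqrt{210}}{35} \right)}.$$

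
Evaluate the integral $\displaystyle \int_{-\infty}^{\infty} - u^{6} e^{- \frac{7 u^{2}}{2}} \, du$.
$- \frac{15 \sqrt{14} \sqrt{\pi}}{2401}$

Consider the simpler parametrised integral
$$J(a) = \int_{-\infty}^{\infty} - e^{- a u^{2}} \, du = - \frac{\sqrt{\pi}}{\sqrt{a}}.$$

Differentiating under the integral sign brings down a factor of $(-u^2)$:
$$\frac{dJ}{da} = \int_{-\infty}^{\infty} u^{2} e^{- a u^{2}} \, du = \frac{\sqrt{\pi}}{2 a^{\frac{3}{2}}}.$$

Repeating $3$ times in total — each differentiation brings down another $(-u^2)$ — gives
$$\frac{d^{3}J}{da^{3}} = \int_{-\infty}^{\infty} u^{6} e^{- a u^{2}} \, du = \frac{15 \sqrt{\pi}}{8 a^{\frac{7}{2}}},$$
and the integrand here is $(-1)^{3}$ times the target integrand, so $I = (-1)^{3}\,\frac{d^{3}J}{da^{3}} = - \frac{15 \sqrt{\pi}}{8 a^{\frac{7}{2}}}$.

Setting $a = \frac{7}{2}$:
$$I = - \frac{15 \sqrt{14} \sqrt{\pi}}{2401}.$$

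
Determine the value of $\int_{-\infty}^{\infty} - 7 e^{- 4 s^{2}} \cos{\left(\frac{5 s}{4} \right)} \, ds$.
$- \frac{7 \sqrt{\pi}}{2 e^{\frac{25}{256}}}$

Define $I(b) = \int_{-\infty}^{\infty} - 7 e^{- 4 s^{2}} \cos{\left(b s \right)} \, ds$.

Differentiating under the integral sign,
$$I'(b) = \int_{-\infty}^{\infty} 7 s e^{- 4 s^{2}} \sin{\left(b s \right)} \, ds.$$

Integrate $\int_{-\infty}^{\infty} s \sin(b s)\, e^{- 4 s^{2}}\, ds$ by parts with $u = \sin(b s)$ and $dv = s\, e^{- 4 s^{2}}\, ds$, giving $v = - \frac{e^{- 4 s^{2}}}{8}$. The boundary term vanishes and
$$\int_{-\infty}^{\infty} s \sin(b s)\, e^{- 4 s^{2}}\, ds = \frac{b}{8} \int_{-\infty}^{\infty} \cos(b s)\, e^{- 4 s^{2}}\, ds,$$
so $I'(b) = - \frac{b}{8}\, I(b)$.

This is a separable first-order ODE; solving with the initial condition $I(0) = \int_{-\infty}^{\infty} - 7 e^{- 4 s^{2}}\,ds = - \frac{7 \sqrt{\pi}}{2}$ gives
$$I(b) = - \frac{7 \sqrt{\pi} e^{- \frac{b^{2}}{16}}}{2}.$$

Setting $b = \frac{5}{4}$:
$$I = - \frac{7 \sqrt{\pi}}{2 e^{\frac{25}{256}}}.$$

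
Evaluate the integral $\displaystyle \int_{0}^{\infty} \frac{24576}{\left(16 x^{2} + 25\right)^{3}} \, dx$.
$\frac{1152 \pi}{3125}$

Recall the elementary integral
$$J(a) = \int_{0}^{\infty} \frac{6}{a^{2} + x^{2}} \, dx = \frac{3 \pi}{a}.$$

Differentiating under the integral sign with respect to $a$,
$$\frac{dJ}{da} = \int_{0}^{\infty} - \frac{12 a}{\left(a^{2} + x^{2}\right)^{2}} \, dx = - \frac{3 \pi}{a^{2}},$$
so $\int_{0}^{\infty} \frac{6}{\left(a^{2} + x^{2}\right)^{2}} \, dx = \frac{3 \pi}{2 a^{3}}$.

Repeating — each differentiation of $1/(x^2+a^2)^j$ produces $-2ja/(x^2+a^2)^{j+1}$ — and dividing through by $-2ja$ at each step yields, after $2$ differentiations in total,
$$\int_{0}^{\infty} \frac{6}{\left(a^{2} + x^{2}\right)^{3}} \, dx = \frac{9 \pi}{8 a^{5}}.$$

Setting $a = \frac{5}{4}$:
$$I = \frac{1152 \pi}{3125}.$$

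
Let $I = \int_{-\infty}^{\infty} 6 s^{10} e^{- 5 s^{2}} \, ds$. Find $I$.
$\frac{567 \sqrt{5} \sqrt{\pi}}{50000}$

Consider the simpler parametrised integral
$$J(a) = \int_{-\infty}^{\infty} 6 e^{- a s^{2}} \, ds = \frac{6 \sqrt{\pi}}{\sqrt{a}}.$$

Differentiating under the integral sign brings down a factor of $(-s^2)$:
$$\frac{dJ}{da} = \int_{-\infty}^{\infty} - 6 s^{2} e^{- a s^{2}} \, ds = - \frac{3 \sqrt{\pi}}{a^{\frac{3}{2}}}.$$

Repeating $5$ times in total — each differentiation brings down another $(-s^2)$ — gives
$$\frac{d^{5}J}{da^{5}} = \int_{-\infty}^{\infty} - 6 s^{10} e^{- a s^{2}} \, ds = - \frac{2835 \sqrt{\pi}}{16 a^{\frac{11}{2}}},$$
and the integrand here is $(-1)^{5}$ times the target integrand, so $I = (-1)^{5}\,\frac{d^{5}J}{da^{5}} = \frac{2835 \sqrt{\pi}}{16 a^{\frac{11}{2}}}$.

Setting $a = 5$:
$$I = \frac{567 \sqrt{5} \sqrt{\pi}}{50000}.$$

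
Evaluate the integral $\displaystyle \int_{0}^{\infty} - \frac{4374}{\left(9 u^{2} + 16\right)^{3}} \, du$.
$- \frac{2187 \pi}{8192}$

Begin with the known result
$$J(a) = \int_{0}^{\infty} - \frac{6}{a^{2} + u^{2}} \, du = - \frac{3 \pi}{a}.$$

Differentiating under the integral sign with respect to $a$,
$$\frac{dJ}{da} = \int_{0}^{\infty} \frac{12 a}{\left(a^{2} + u^{2}\right)^{2}} \, du = \frac{3 \pi}{a^{2}},$$
so $\int_{0}^{\infty} - \frac{6}{\left(a^{2} + u^{2}\right)^{2}} \, du = - \frac{3 \pi}{2 a^{3}}$.

Repeating — each differentiation of $1/(u^2+a^2)^j$ produces $-2ja/(u^2+a^2)^{j+1}$ — and dividing through by $-2ja$ at each step yields, after $2$ differentiations in total,
$$\int_{0}^{\infty} - \frac{6}{\left(a^{2} + u^{2}\right)^{3}} \, du = - \frac{9 \pi}{8 a^{5}}.$$

Setting $a = \frac{4}{3}$:
$$I = - \frac{2187 \pi}{8192}.$$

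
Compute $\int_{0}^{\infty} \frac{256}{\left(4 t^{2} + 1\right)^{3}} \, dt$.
$24 \pi$

Recall the elementary integral
$$J(a) = \int_{0}^{\infty} \frac{4}{a^{2} + t^{2}} \, dt = \frac{2 \pi}{a}.$$

Differentiating under the integral sign with respect to $a$,
$$\frac{dJ}{da} = \int_{0}^{\infty} - \frac{8 a}{\left(a^{2} + t^{2}\right)^{2}} \, dt = - \frac{2 \pi}{a^{2}},$$
so $\int_{0}^{\infty} \frac{4}{\left(a^{2} + t^{2}\right)^{2}} \, dt = \frac{\pi}{a^{3}}$.

Repeating — each differentiation of $1/(t^2+a^2)^j$ produces $-2ja/(t^2+a^2)^{j+1}$ — and dividing through by $-2ja$ at each step yields, after $2$ differentiations in total,
$$\int_{0}^{\infty} \frac{4}{\left(a^{2} + t^{2}\right)^{3}} \, dt = \frac{3 \pi}{4 a^{5}}.$$

Setting $a = \frac{1}{2}$:
$$I = 24 \pi.$$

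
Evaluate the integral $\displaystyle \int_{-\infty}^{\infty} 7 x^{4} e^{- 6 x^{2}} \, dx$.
$\frac{7 \sqrt{6} \sqrt{\pi}}{288}$

Consider the simpler parametrised integral
$$J(a) = \int_{-\infty}^{\infty} 7 e^{- a x^{2}} \, dx = \frac{7 \sqrt{\pi}}{\sqrt{a}}.$$

Differentiating under the integral sign brings down a factor of $(-x^2)$:
$$\frac{dJ}{da} = \int_{-\infty}^{\infty} - 7 x^{2} e^{- a x^{2}} \, dx = - \frac{7 \sqrt{\pi}}{2 a^{\frac{3}{2}}}.$$

Repeating twice in total — each differentiation brings down another $(-x^2)$ — gives
$$\frac{d^{2}J}{da^{2}} = \int_{-\infty}^{\infty} 7 x^{4} e^{- a x^{2}} \, dx = \frac{21 \sqrt{\pi}}{4 a^{\frac{5}{2}}},$$
and the integrand here is exactly the target integrand, so $I = \frac{21 \sqrt{\pi}}{4 a^{\frac{5}{2}}}$.

Setting $a = 6$:
$$I = \frac{7 \sqrt{6} \sqrt{\pi}}{288}.$$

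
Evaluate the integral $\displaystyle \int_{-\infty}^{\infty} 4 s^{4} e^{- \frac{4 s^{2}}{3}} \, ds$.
$\frac{27 \sqrt{3} \sqrt{\pi}}{32}$

Begin with the known integral
$$J(a) = \int_{-\infty}^{\infty} 4 e^{- a s^{2}} \, ds = \frac{4 \sqrt{\pi}}{\sqrt{a}}.$$

Differentiating under the integral sign brings down a factor of $(-s^2)$:
$$\frac{dJ}{da} = \int_{-\infty}^{\infty} - 4 s^{2} e^{- a s^{2}} \, ds = - \frac{2 \sqrt{\pi}}{a^{\frac{3}{2}}}.$$

Repeating twice in total — each differentiation brings down another $(-s^2)$ — gives
$$\frac{d^{2}J}{da^{2}} = \int_{-\infty}^{\infty} 4 s^{4} e^{- a s^{2}} \, ds = \frac{3 \sqrt{\pi}}{a^{\frac{5}{2}}},$$
and the integrand here is exactly the target integrand, so $I = \frac{3 \sqrt{\pi}}{a^{\frac{5}{2}}}$.

Setting $a = \frac{4}{3}$:
$$I = \frac{27 \sqrt{3} \sqrt{\pi}}{32}.$$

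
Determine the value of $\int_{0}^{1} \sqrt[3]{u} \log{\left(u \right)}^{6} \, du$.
$\frac{98415}{1024}$

Start from the elementary integral
$$J(a) = \int_{0}^{1} u^{a} \, du = \frac{1}{a + 1}.$$

Differentiating under the integral sign brings down a factor of $\ln u$:
$$\frac{dJ}{da} = \int_{0}^{1} u^{a} \log{\left(u \right)} \, du = - \frac{1}{\left(a + 1\right)^{2}}.$$

Repeating $6$ times in total — each differentiation brings down another $\ln u$ — gives
$$\frac{d^{6}J}{da^{6}} = \int_{0}^{1} u^{a} \log{\left(u \right)}^{6} \, du = \frac{720}{\left(a + 1\right)^{7}},$$
and the integrand here is exactly the target integrand, so $I = \frac{720}{\left(a + 1\right)^{7}}$.

Setting $a = \frac{1}{3}$:
$$I = \frac{98415}{1024}.$$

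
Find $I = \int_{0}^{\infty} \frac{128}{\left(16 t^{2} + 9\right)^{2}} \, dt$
$\frac{8 \pi}{27}$

Start from the standard arctangent integral
$$J(a) = \int_{0}^{\infty} \frac{1}{2 \left(a^{2} + t^{2}\right)} \, dt = \frac{\pi}{4 a}.$$

Differentiating under the integral sign with respect to $a$,
$$\frac{dJ}{da} = \int_{0}^{\infty} - \frac{a}{\left(a^{2} + t^{2}\right)^{2}} \, dt = - \frac{\pi}{4 a^{2}},$$
so $\int_{0}^{\infty} \frac{1}{2 \left(a^{2} + t^{2}\right)^{2}} \, dt = \frac{\pi}{8 a^{3}}$.

Setting $a = \frac{3}{4}$:
$$I = \frac{8 \pi}{27}.$$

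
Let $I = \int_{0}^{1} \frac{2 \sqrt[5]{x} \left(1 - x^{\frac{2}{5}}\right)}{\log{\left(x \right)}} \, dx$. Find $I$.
$- \log{\left(\frac{16}{9} \right)}$

Introduce a parameter $a$ in the exponent: let $I(a) = \int_{0}^{1} \frac{2 \left(\sqrt[5]{x} - x^{a}\right)}{\log{\left(x \right)}} \, dx$.

Since $\dfrac{\partial}{\partial a}\,x^{a} = x^{a} \ln x$, the $\ln x$ in the denominator cancels and
$$\frac{dI}{da} = \int_{0}^{1} -2 x^{a} \, dx = -2 \left[\frac{x^{a+1}}{a+1}\right]_0^1 = - \frac{2}{a + 1}.$$

Integrating with respect to $a$ gives $I(a) = - \log{\left(\frac{25 \left(a + 1\right)^{2}}{36} \right)} + C$.

At $a = \frac{1}{5}$ the integrand is identically $0$, so $I(\frac{1}{5}) = 0$. The closed form gives $0$, hence $C = 0$.

Setting $a = \frac{3}{5}$:
$$I = - \log{\left(\frac{16}{9} \right)}.$$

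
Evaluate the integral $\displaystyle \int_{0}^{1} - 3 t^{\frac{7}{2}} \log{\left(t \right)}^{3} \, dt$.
$\frac{32}{729}$

Consider the simpler parametrised integral
$$J(a) = \int_{0}^{1} - 3 t^{a} \, dt = - \frac{3}{a + 1}.$$

Differentiating under the integral sign brings down a factor of $\ln t$:
$$\frac{dJ}{da} = \int_{0}^{1} - 3 t^{a} \log{\left(t \right)} \, dt = \frac{3}{\left(a + 1\right)^{2}}.$$

Repeating $3$ times in total — each differentiation brings down another $\ln t$ — gives
$$\frac{d^{3}J}{da^{3}} = \int_{0}^{1} - 3 t^{a} \log{\left(t \right)}^{3} \, dt = \frac{18}{\left(a + 1\right)^{4}},$$
and the integrand here is exactly the target integrand, so $I = \frac{18}{\left(a + 1\right)^{4}}$.

Setting $a = \frac{7}{2}$:
$$I = \frac{32}{729}.$$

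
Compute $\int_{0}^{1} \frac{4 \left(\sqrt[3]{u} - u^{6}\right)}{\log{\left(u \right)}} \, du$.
$\log{\left(\frac{256}{194481} \right)}$

Replace the exponent $\frac{1}{3}$ by a parameter $a$: let $I(a) = \int_{0}^{1} \frac{4 \left(- u^{6} + u^{a}\right)}{\log{\left(u \right)}} \, du$.

Since $\dfrac{\partial}{\partial a}\,u^{a} = u^{a} \ln u$, the $\ln u$ in the denominator cancels and
$$\frac{dI}{da} = \int_{0}^{1} 4 u^{a} \, du = 4 \left[\frac{u^{a+1}}{a+1}\right]_0^1 = \frac{4}{a + 1}.$$

Integrating with respect to $a$ gives $I(a) = \log{\left(\frac{\left(a + 1\right)^{4}}{2401} \right)} + C$.

At $a = 6$ the integrand is identically $0$, so $I(6) = 0$. The closed form gives $0$, hence $C = 0$.

Setting $a = \frac{1}{3}$:
$$I = \log{\left(\frac{256}{194481} \right)}.$$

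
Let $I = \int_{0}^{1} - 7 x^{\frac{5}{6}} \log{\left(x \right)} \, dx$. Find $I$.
$\frac{252}{121}$

Consider the simpler parametrised integral
$$J(a) = \int_{0}^{1} - 7 x^{a} \, dx = - \frac{7}{a + 1}.$$

Differentiating under the integral sign brings down a factor of $\ln x$:
$$\frac{dJ}{da} = \int_{0}^{1} - 7 x^{a} \log{\left(x \right)} \, dx = \frac{7}{\left(a + 1\right)^{2}}.$$

The integral on the left is $I$, so $I = \frac{7}{\left(a + 1\right)^{2}}$.

Setting $a = \frac{5}{6}$:
$$I = \frac{252}{121}.$$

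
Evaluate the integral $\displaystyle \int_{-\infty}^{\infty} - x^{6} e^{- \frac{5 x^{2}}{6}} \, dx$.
$- \frac{81 \sqrt{30} \sqrt{\pi}}{125}$

Consider the simpler parametrised integral
$$J(a) = \int_{-\infty}^{\infty} - e^{- a x^{2}} \, dx = - \frac{\sqrt{\pi}}{\sqrt{a}}.$$

Differentiating under the integral sign brings down a factor of $(-x^2)$:
$$\frac{dJ}{da} = \int_{-\infty}^{\infty} x^{2} e^{- a x^{2}} \, dx = \frac{\sqrt{\pi}}{2 a^{\frac{3}{2}}}.$$

Repeating $3$ times in total — each differentiation brings down another $(-x^2)$ — gives
$$\frac{d^{3}J}{da^{3}} = \int_{-\infty}^{\infty} x^{6} e^{- a x^{2}} \, dx = \frac{15 \sqrt{\pi}}{8 a^{\frac{7}{2}}},$$
and the integrand here is $(-1)^{3}$ times the target integrand, so $I = (-1)^{3}\,\frac{d^{3}J}{da^{3}} = - \frac{15 \sqrt{\pi}}{8 a^{\frac{7}{2}}}$.

Setting $a = \frac{5}{6}$:
$$I = - \frac{81 \sqrt{30} \sqrt{\pi}}{125}.$$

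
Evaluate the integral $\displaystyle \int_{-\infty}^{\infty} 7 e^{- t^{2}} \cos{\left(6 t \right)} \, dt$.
$\frac{7 \sqrt{\pi}}{e^{9}}$

Treat the cosine frequency as a parameter and define $I(b) = \int_{-\infty}^{\infty} 7 e^{- t^{2}} \cos{\left(b t \right)} \, dt$.

Differentiating under the integral sign,
$$I'(b) = \int_{-\infty}^{\infty} - 7 t e^{- t^{2}} \sin{\left(b t \right)} \, dt.$$

Integrate $\int_{-\infty}^{\infty} t \sin(b t)\, e^{- t^{2}}\, dt$ by parts with $u = \sin(b t)$ and $dv = t\, e^{- t^{2}}\, dt$, giving $v = - \frac{e^{- t^{2}}}{2}$. The boundary term vanishes and
$$\int_{-\infty}^{\infty} t \sin(b t)\, e^{- t^{2}}\, dt = \frac{b}{2} \int_{-\infty}^{\infty} \cos(b t)\, e^{- t^{2}}\, dt,$$
so $I'(b) = - \frac{b}{2}\, I(b)$.

This is a separable first-order ODE; solving with the initial condition $I(0) = \int_{-\infty}^{\infty} 7 e^{- t^{2}}\,dt = 7 \sqrt{\pi}$ gives
$$I(b) = 7 \sqrt{\pi} e^{- \frac{b^{2}}{4}}.$$

Setting $b = 6$:
$$I = \frac{7 \sqrt{\pi}}{e^{9}}.$$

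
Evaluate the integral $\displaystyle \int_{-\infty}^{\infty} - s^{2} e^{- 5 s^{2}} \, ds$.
$- \frac{\sqrt{5} \sqrt{\pi}}{50}$

Begin with the known integral
$$J(a) = \int_{-\infty}^{\infty} - e^{- a s^{2}} \, ds = - \frac{\sqrt{\pi}}{\sqrt{a}}.$$

Differentiating under the integral sign brings down a factor of $(-s^2)$:
$$\frac{dJ}{da} = \int_{-\infty}^{\infty} s^{2} e^{- a s^{2}} \, ds = \frac{\sqrt{\pi}}{2 a^{\frac{3}{2}}}.$$

The integral on the left is $-I$, so $I = - \frac{\sqrt{\pi}}{2 a^{\frac{3}{2}}}$.

Setting $a = 5$:
$$I = - \frac{\sqrt{5} \sqrt{\pi}}{50}.$$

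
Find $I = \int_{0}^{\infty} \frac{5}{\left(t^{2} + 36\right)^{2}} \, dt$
$\frac{5 \pi}{864}$

Start from the standard arctangent integral
$$J(a) = \int_{0}^{\infty} \frac{5}{a^{2} + t^{2}} \, dt = \frac{5 \pi}{2 a}.$$

Differentiating under the integral sign with respect to $a$,
$$\frac{dJ}{da} = \int_{0}^{\infty} - \frac{10 a}{\left(a^{2} + t^{2}\right)^{2}} \, dt = - \frac{5 \pi}{2 a^{2}},$$
so $\int_{0}^{\infty} \frac{5}{\left(a^{2} + t^{2}\right)^{2}} \, dt = \frac{5 \pi}{4 a^{3}}$.

Setting $a = 6$:
$$I = \frac{5 \pi}{864}.$$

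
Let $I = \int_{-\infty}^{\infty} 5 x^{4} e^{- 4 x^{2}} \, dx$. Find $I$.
$\frac{15 \sqrt{\pi}}{128}$

Begin with the known integral
$$J(a) = \int_{-\infty}^{\infty} 5 e^{- a x^{2}} \, dx = \frac{5 \sqrt{\pi}}{\sqrt{a}}.$$

Differentiating under the integral sign brings down a factor of $(-x^2)$:
$$\frac{dJ}{da} = \int_{-\infty}^{\infty} - 5 x^{2} e^{- a x^{2}} \, dx = - \frac{5 \sqrt{\pi}}{2 a^{\frac{3}{2}}}.$$

Repeating twice in total — each differentiation brings down another $(-x^2)$ — gives
$$\frac{d^{2}J}{da^{2}} = \int_{-\infty}^{\infty} 5 x^{4} e^{- a x^{2}} \, dx = \frac{15 \sqrt{\pi}}{4 a^{\frac{5}{2}}},$$
and the integrand here is exactly the target integrand, so $I = \frac{15 \sqrt{\pi}}{4 a^{\frac{5}{2}}}$.

Setting $a = 4$:
$$I = \frac{15 \sqrt{\pi}}{128}.$$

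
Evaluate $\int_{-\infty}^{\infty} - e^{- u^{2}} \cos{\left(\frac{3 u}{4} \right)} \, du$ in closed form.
$- \frac{\sqrt{\pi}}{e^{\frac{9}{64}}}$

Treat the cosine frequency as a parameter and define $I(b) = \int_{-\infty}^{\infty} - e^{- u^{2}} \cos{\left(b u \right)} \, du$.

Differentiating under the integral sign,
$$I'(b) = \int_{-\infty}^{\infty} u e^{- u^{2}} \sin{\left(b u \right)} \, du.$$

Integrate $\int_{-\infty}^{\infty} u \sin(b u)\, e^{- u^{2}}\, du$ by parts with $w = \sin(b u)$ and $dv = u\, e^{- u^{2}}\, du$, giving $v = - \frac{e^{- u^{2}}}{2}$. The boundary term vanishes and
$$\int_{-\infty}^{\infty} u \sin(b u)\, e^{- u^{2}}\, du = \frac{b}{2} \int_{-\infty}^{\infty} \cos(b u)\, e^{- u^{2}}\, du,$$
so $I'(b) = - \frac{b}{2}\, I(b)$.

This is a separable first-order ODE; solving with the initial condition $I(0) = \int_{-\infty}^{\infty} - e^{- u^{2}}\,du = - \sqrt{\pi}$ gives
$$I(b) = - \sqrt{\pi} e^{- \frac{b^{2}}{4}}.$$

Setting $b = \frac{3}{4}$:
$$I = - \frac{\sqrt{\pi}}{e^{\frac{9}{64}}}.$$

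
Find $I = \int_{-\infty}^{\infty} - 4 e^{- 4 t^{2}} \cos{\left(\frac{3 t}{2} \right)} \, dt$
$- \frac{2 \sqrt{\pi}}{e^{\frac{9}{64}}}$

Define $I(b) = \int_{-\infty}^{\infty} - 4 e^{- 4 t^{2}} \cos{\left(b t \right)} \, dt$.

Differentiating under the integral sign,
$$I'(b) = \int_{-\infty}^{\infty} 4 t e^{- 4 t^{2}} \sin{\left(b t \right)} \, dt.$$

Integrate $\int_{-\infty}^{\infty} t \sin(b t)\, e^{- 4 t^{2}}\, dt$ by parts with $u = \sin(b t)$ and $dv = t\, e^{- 4 t^{2}}\, dt$, giving $v = - \frac{e^{- 4 t^{2}}}{8}$. The boundary term vanishes and
$$\int_{-\infty}^{\infty} t \sin(b t)\, e^{- 4 t^{2}}\, dt = \frac{b}{8} \int_{-\infty}^{\infty} \cos(b t)\, e^{- 4 t^{2}}\, dt,$$
so $I'(b) = - \frac{b}{8}\, I(b)$.

This is a separable first-order ODE; solving with the initial condition $I(0) = \int_{-\infty}^{\infty} - 4 e^{- 4 t^{2}}\,dt = - 2 \sqrt{\pi}$ gives
$$I(b) = - 2 \sqrt{\pi} e^{- \frac{b^{2}}{16}}.$$

Setting $b = \frac{3}{2}$:
$$I = - \frac{2 \sqrt{\pi}}{e^{\frac{9}{64}}}.$$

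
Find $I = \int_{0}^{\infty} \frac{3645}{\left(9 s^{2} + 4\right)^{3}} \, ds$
$\frac{3645 \pi}{512}$

Start from the standard arctangent integral
$$J(a) = \int_{0}^{\infty} \frac{5}{a^{2} + s^{2}} \, ds = \frac{5 \pi}{2 a}.$$

Differentiating under the integral sign with respect to $a$,
$$\frac{dJ}{da} = \int_{0}^{\infty} - \frac{10 a}{\left(a^{2} + s^{2}\right)^{2}} \, ds = - \frac{5 \pi}{2 a^{2}},$$
so $\int_{0}^{\infty} \frac{5}{\left(a^{2} + s^{2}\right)^{2}} \, ds = \frac{5 \pi}{4 a^{3}}$.

Repeating — each differentiation of $1/(s^2+a^2)^j$ produces $-2ja/(s^2+a^2)^{j+1}$ — and dividing through by $-2ja$ at each step yields, after $2$ differentiations in total,
$$\int_{0}^{\infty} \frac{5}{\left(a^{2} + s^{2}\right)^{3}} \, ds = \frac{15 \pi}{16 a^{5}}.$$

Setting $a = \frac{2}{3}$:
$$I = \frac{3645 \pi}{512}.$$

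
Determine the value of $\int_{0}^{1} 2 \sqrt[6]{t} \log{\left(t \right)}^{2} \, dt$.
$\frac{864}{343}$

Start from the elementary integral
$$J(a) = \int_{0}^{1} 2 t^{a} \, dt = \frac{2}{a + 1}.$$

Differentiating under the integral sign brings down a factor of $\ln t$:
$$\frac{dJ}{da} = \int_{0}^{1} 2 t^{a} \log{\left(t \right)} \, dt = - \frac{2}{\left(a + 1\right)^{2}}.$$

Repeating twice in total — each differentiation brings down another $\ln t$ — gives
$$\frac{d^{2}J}{da^{2}} = \int_{0}^{1} 2 t^{a} \log{\left(t \right)}^{2} \, dt = \frac{4}{\left(a + 1\right)^{3}},$$
and the integrand here is exactly the target integrand, so $I = \frac{4}{\left(a + 1\right)^{3}}$.

Setting $a = \frac{1}{6}$:
$$I = \frac{864}{343}.$$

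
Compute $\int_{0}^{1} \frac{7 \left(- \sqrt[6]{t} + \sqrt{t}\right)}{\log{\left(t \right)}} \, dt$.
$\log{\left(\frac{4782969}{823543} \right)}$

Consider the one-parameter family: let $I(a) = \int_{0}^{1} \frac{7 \left(- \sqrt[6]{t} + t^{a}\right)}{\log{\left(t \right)}} \, dt$.

Since $\dfrac{\partial}{\partial a}\,t^{a} = t^{a} \ln t$, the $\ln t$ in the denominator cancels and
$$\frac{dI}{da} = \int_{0}^{1} 7 t^{a} \, dt = 7 \left[\frac{t^{a+1}}{a+1}\right]_0^1 = \frac{7}{a + 1}.$$

Integrating with respect to $a$ gives $I(a) = \log{\left(\frac{279936 \left(a + 1\right)^{7}}{823543} \right)} + C$.

At $a = \frac{1}{6}$ the integrand is identically $0$, so $I(\frac{1}{6}) = 0$. The closed form gives $0$, hence $C = 0$.

Setting $a = \frac{1}{2}$:
$$I = \log{\left(\frac{4782969}{823543} \right)}.$$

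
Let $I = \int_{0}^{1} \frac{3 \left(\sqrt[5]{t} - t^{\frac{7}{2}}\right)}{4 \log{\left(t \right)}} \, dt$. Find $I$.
$- \frac{3 \log{\left(15 \right)}}{4} + \frac{3 \log{\left(2 \right)}}{2}$

Consider the one-parameter family: let $I(a) = \int_{0}^{1} \frac{3 \left(- t^{\frac{7}{2}} + t^{a}\right)}{4 \log{\left(t \right)}} \, dt$.

Since $\dfrac{\partial}{\partial a}\,t^{a} = t^{a} \ln t$, the $\ln t$ in the denominator cancels and
$$\frac{dI}{da} = \int_{0}^{1} \frac{3}{4} t^{a} \, dt = \frac{3}{4} \left[\frac{t^{a+1}}{a+1}\right]_0^1 = \frac{3}{4 \left(a + 1\right)}.$$

Integrating with respect to $a$ gives $I(a) = \log{\left(\frac{2^{\frac{3}{4}} \sqrt{3} \left(a + 1\right)^{\frac{3}{4}}}{9} \right)} + C$.

At $a = \frac{7}{2}$ the integrand is identically $0$, so $I(\frac{7}{2}) = 0$. The closed form gives $0$, hence $C = 0$.

Setting $a = \frac{1}{5}$:
$$I = - \frac{3 \log{\left(15 \right)}}{4} + \frac{3 \log{\left(2 \right)}}{2}.$$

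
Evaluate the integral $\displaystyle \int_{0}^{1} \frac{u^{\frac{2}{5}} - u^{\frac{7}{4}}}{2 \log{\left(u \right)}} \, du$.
$\log{\left(\frac{2 \sqrt{385}}{55} \right)}$

Consider the one-parameter family: let $I(a) = \int_{0}^{1} \frac{u^{\frac{2}{5}} - u^{a}}{2 \log{\left(u \right)}} \, du$.

Since $\dfrac{\partial}{\partial a}\,u^{a} = u^{a} \ln u$, the $\ln u$ in the denominator cancels and
$$\frac{dI}{da} = \int_{0}^{1} - \frac{1}{2} u^{a} \, du = - \frac{1}{2} \left[\frac{u^{a+1}}{a+1}\right]_0^1 = - \frac{1}{2 a + 2}.$$

Integrating with respect to $a$ gives $I(a) = - \frac{\log{\left(a + 1 \right)}}{2} - \frac{\log{\left(5 \right)}}{2} + \frac{\log{\left(7 \right)}}{2} + C$.

At $a = \frac{2}{5}$ the integrand is identically $0$, so $I(\frac{2}{5}) = 0$. The closed form gives $0$, hence $C = 0$.

Setting $a = \frac{7}{4}$:
$$I = \log{\left(\frac{2 \sqrt{385}}{55} \right)}.$$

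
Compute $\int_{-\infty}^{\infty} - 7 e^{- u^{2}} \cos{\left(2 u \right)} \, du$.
$- \frac{7 \sqrt{\pi}}{e}$

Let $b$ denote the cosine frequency and define $I(b) = \int_{-\infty}^{\infty} - 7 e^{- u^{2}} \cos{\left(b u \right)} \, du$.

Differentiating under the integral sign,
$$I'(b) = \int_{-\infty}^{\infty} 7 u e^{- u^{2}} \sin{\left(b u \right)} \, du.$$

Integrate $\int_{-\infty}^{\infty} u \sin(b u)\, e^{- u^{2}}\, du$ by parts with $w = \sin(b u)$ and $dv = u\, e^{- u^{2}}\, du$, giving $v = - \frac{e^{- u^{2}}}{2}$. The boundary term vanishes and
$$\int_{-\infty}^{\infty} u \sin(b u)\, e^{- u^{2}}\, du = \frac{b}{2} \int_{-\infty}^{\infty} \cos(b u)\, e^{- u^{2}}\, du,$$
so $I'(b) = - \frac{b}{2}\, I(b)$.

This is a separable first-order ODE; solving with the initial condition $I(0) = \int_{-\infty}^{\infty} - 7 e^{- u^{2}}\,du = - 7 \sqrt{\pi}$ gives
$$I(b) = - 7 \sqrt{\pi} e^{- \frac{b^{2}}{4}}.$$

Setting $b = 2$:
$$I = - \frac{7 \sqrt{\pi}}{e}.$$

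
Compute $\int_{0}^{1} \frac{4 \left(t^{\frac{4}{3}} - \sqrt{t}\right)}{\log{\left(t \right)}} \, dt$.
$\log{\left(\frac{38416}{6561} \right)}$

Introduce a parameter $a$ in the exponent: let $I(a) = \int_{0}^{1} \frac{4 \left(- \sqrt{t} + t^{a}\right)}{\log{\left(t \right)}} \, dt$.

Since $\dfrac{\partial}{\partial a}\,t^{a} = t^{a} \ln t$, the $\ln t$ in the denominator cancels and
$$\frac{dI}{da} = \int_{0}^{1} 4 t^{a} \, dt = 4 \left[\frac{t^{a+1}}{a+1}\right]_0^1 = \frac{4}{a + 1}.$$

Integrating with respect to $a$ gives $I(a) = \log{\left(\frac{16 \left(a + 1\right)^{4}}{81} \right)} + C$.

At $a = \frac{1}{2}$ the integrand is identically $0$, so $I(\frac{1}{2}) = 0$. The closed form gives $0$, hence $C = 0$.

Setting $a = \frac{4}{3}$:
$$I = \log{\left(\frac{38416}{6561} \right)}.$$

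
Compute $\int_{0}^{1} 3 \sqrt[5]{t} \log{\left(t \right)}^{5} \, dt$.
$- \frac{78125}{648}$

Begin with the known integral
$$J(a) = \int_{0}^{1} 3 t^{a} \, dt = \frac{3}{a + 1}.$$

Differentiating under the integral sign brings down a factor of $\ln t$:
$$\frac{dJ}{da} = \int_{0}^{1} 3 t^{a} \log{\left(t \right)} \, dt = - \frac{3}{\left(a + 1\right)^{2}}.$$

Repeating $5$ times in total — each differentiation brings down another $\ln t$ — gives
$$\frac{d^{5}J}{da^{5}} = \int_{0}^{1} 3 t^{a} \log{\left(t \right)}^{5} \, dt = - \frac{360}{\left(a + 1\right)^{6}},$$
and the integrand here is exactly the target integrand, so $I = - \frac{360}{\left(a + 1\right)^{6}}$.

Setting $a = \frac{1}{5}$:
$$I = - \frac{78125}{648}.$$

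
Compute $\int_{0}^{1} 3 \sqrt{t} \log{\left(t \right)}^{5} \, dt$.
$- \frac{2560}{81}$

Consider the simpler parametrised integral
$$J(a) = \int_{0}^{1} 3 t^{a} \, dt = \frac{3}{a + 1}.$$

Differentiating under the integral sign brings down a factor of $\ln t$:
$$\frac{dJ}{da} = \int_{0}^{1} 3 t^{a} \log{\left(t \right)} \, dt = - \frac{3}{\left(a + 1\right)^{2}}.$$

Repeating $5$ times in total — each differentiation brings down another $\ln t$ — gives
$$\frac{d^{5}J}{da^{5}} = \int_{0}^{1} 3 t^{a} \log{\left(t \right)}^{5} \, dt = - \frac{360}{\left(a + 1\right)^{6}},$$
and the integrand here is exactly the target integrand, so $I = - \frac{360}{\left(a + 1\right)^{6}}$.

Setting $a = \frac{1}{2}$:
$$I = - \frac{2560}{81}.$$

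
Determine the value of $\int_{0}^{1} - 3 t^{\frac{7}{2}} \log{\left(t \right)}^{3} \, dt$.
$\frac{32}{729}$

Begin with the known integral
$$J(a) = \int_{0}^{1} - 3 t^{a} \, dt = - \frac{3}{a + 1}.$$

Differentiating under the integral sign brings down a factor of $\ln t$:
$$\frac{dJ}{da} = \int_{0}^{1} - 3 t^{a} \log{\left(t \right)} \, dt = \frac{3}{\left(a + 1\right)^{2}}.$$

Repeating $3$ times in total — each differentiation brings down another $\ln t$ — gives
$$\frac{d^{3}J}{da^{3}} = \int_{0}^{1} - 3 t^{a} \log{\left(t \right)}^{3} \, dt = \frac{18}{\left(a + 1\right)^{4}},$$
and the integrand here is exactly the target integrand, so $I = \frac{18}{\left(a + 1\right)^{4}}$.

Setting $a = \frac{7}{2}$:
$$I = \frac{32}{729}.$$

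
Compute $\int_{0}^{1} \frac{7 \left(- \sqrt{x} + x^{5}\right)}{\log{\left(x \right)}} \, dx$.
$\log{\left(16384 \right)}$

Replace the exponent $5$ by a parameter $a$: let $I(a) = \int_{0}^{1} \frac{7 \left(- \sqrt{x} + x^{a}\right)}{\log{\left(x \right)}} \, dx$.

Since $\dfrac{\partial}{\partial a}\,x^{a} = x^{a} \ln x$, the $\ln x$ in the denominator cancels and
$$\frac{dI}{da} = \int_{0}^{1} 7 x^{a} \, dx = 7 \left[\frac{x^{a+1}}{a+1}\right]_0^1 = \frac{7}{a + 1}.$$

Integrating with respect to $a$ gives $I(a) = \log{\left(\frac{128 \left(a + 1\right)^{7}}{2187} \right)} + C$.

At $a = \frac{1}{2}$ the integrand is identically $0$, so $I(\frac{1}{2}) = 0$. The closed form gives $0$, hence $C = 0$.

Setting $a = 5$:
$$I = \log{\left(16384 \right)}.$$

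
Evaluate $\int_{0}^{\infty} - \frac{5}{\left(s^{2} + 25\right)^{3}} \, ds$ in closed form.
$- \frac{3 \pi}{10000}$

Recall the elementary integral
$$J(a) = \int_{0}^{\infty} - \frac{5}{a^{2} + s^{2}} \, ds = - \frac{5 \pi}{2 a}.$$

Differentiating under the integral sign with respect to $a$,
$$\frac{dJ}{da} = \int_{0}^{\infty} \frac{10 a}{\left(a^{2} + s^{2}\right)^{2}} \, ds = \frac{5 \pi}{2 a^{2}},$$
so $\int_{0}^{\infty} - \frac{5}{\left(a^{2} + s^{2}\right)^{2}} \, ds = - \frac{5 \pi}{4 a^{3}}$.

Repeating — each differentiation of $1/(s^2+a^2)^j$ produces $-2ja/(s^2+a^2)^{j+1}$ — and dividing through by $-2ja$ at each step yields, after $2$ differentiations in total,
$$\int_{0}^{\infty} - \frac{5}{\left(a^{2} + s^{2}\right)^{3}} \, ds = - \frac{15 \pi}{16 a^{5}}.$$

Setting $a = 5$:
$$I = - \frac{3 \pi}{10000}.$$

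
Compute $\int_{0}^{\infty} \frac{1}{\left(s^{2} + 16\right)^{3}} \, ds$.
$\frac{3 \pi}{16384}$

Recall the elementary integral
$$J(a) = \int_{0}^{\infty} \frac{1}{a^{2} + s^{2}} \, ds = \frac{\pi}{2 a}.$$

Differentiating under the integral sign with respect to $a$,
$$\frac{dJ}{da} = \int_{0}^{\infty} - \frac{2 a}{\left(a^{2} + s^{2}\right)^{2}} \, ds = - \frac{\pi}{2 a^{2}},$$
so $\int_{0}^{\infty} \frac{1}{\left(a^{2} + s^{2}\right)^{2}} \, ds = \frac{\pi}{4 a^{3}}$.

Repeating — each differentiation of $1/(s^2+a^2)^j$ produces $-2ja/(s^2+a^2)^{j+1}$ — and dividing through by $-2ja$ at each step yields, after $2$ differentiations in total,
$$\int_{0}^{\infty} \frac{1}{\left(a^{2} + s^{2}\right)^{3}} \, ds = \frac{3 \pi}{16 a^{5}}.$$

Setting $a = 4$:
$$I = \frac{3 \pi}{16384}.$$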